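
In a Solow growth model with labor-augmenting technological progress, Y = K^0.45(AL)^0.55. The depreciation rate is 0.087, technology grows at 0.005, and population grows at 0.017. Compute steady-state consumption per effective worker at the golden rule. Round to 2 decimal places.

c_gold ≈ 1.75

n + g + δ = 0.017 + 0.005 + 0.087 = 0.109.
Setting f'(k) = n+g+δ gives 0.45·k^(0.45−1) = 0.109, hence k_gold = (0.45/0.109)^(1/0.55) ≈ 13.1708.
y_gold = 13.1708^0.45 ≈ 3.1903.
c_gold = y_gold − (n+g+δ)·k_gold = 3.1903 − 0.109·13.1708 ≈ 1.7546.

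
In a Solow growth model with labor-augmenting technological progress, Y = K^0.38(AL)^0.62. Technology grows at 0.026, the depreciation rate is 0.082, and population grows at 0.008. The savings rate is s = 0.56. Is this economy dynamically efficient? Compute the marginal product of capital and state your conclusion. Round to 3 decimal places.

dynamically inefficient; MPK ≈ 0.079

n + g + δ = 0.008 + 0.026 + 0.082 = 0.116.
Steady-state k*: s·k^0.38 = 0.116·k gives k* = (0.56/0.116)^(1/0.62) ≈ 12.6704.
MPK = 0.38·12.6704^(-0.62) ≈ 0.0787.
MPK < n+g+δ = 0.116, so the economy is dynamically inefficient (over-saving).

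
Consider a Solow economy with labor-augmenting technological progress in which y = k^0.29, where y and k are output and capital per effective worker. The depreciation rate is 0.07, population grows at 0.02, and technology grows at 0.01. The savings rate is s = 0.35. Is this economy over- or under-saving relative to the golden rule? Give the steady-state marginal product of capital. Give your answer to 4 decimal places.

over-saving; MPK ≈ 0.0829

Break-even investment rate: n + g + δ = 0.02 + 0.01 + 0.07 = 0.1.
Steady-state k*: s·k^0.29 = 0.1·k gives k* = (0.35/0.1)^(1/0.71) ≈ 5.8384.
MPK = 0.29·5.8384^(-0.71) ≈ 0.0829.
MPK < n+g+δ = 0.1, so the economy is dynamically inefficient (over-saving).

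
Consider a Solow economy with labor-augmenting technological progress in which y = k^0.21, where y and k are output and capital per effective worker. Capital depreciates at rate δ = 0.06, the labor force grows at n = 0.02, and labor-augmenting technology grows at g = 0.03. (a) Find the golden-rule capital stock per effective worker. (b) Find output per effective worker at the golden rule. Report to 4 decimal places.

(a) k_gold ≈ 2.2671; (b) y_gold ≈ 1.1875

The effective depreciation rate is n + g + δ = 0.02 + 0.03 + 0.06 = 0.11.
Maximizing c = f(k) − (n+g+δ)·k gives f'(k) = n+g+δ, i.e. 0.21·k^(0.21−1) = 0.11, so k_gold = (0.21/0.11)^(1/0.79) ≈ 2.2671.
y_gold = 2.2671^0.21 ≈ 1.1875.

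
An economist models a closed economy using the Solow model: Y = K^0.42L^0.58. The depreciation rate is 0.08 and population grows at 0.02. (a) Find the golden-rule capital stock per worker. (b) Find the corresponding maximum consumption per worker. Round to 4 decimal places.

(a) k_gold ≈ 11.8732; (b) c_gold ≈ 1.6396

Break-even investment rate: n + δ = 0.02 + 0.08 = 0.1.
Golden rule sets MPK = n+δ: 0.42·k^(0.42−1) = 0.1, so k_gold = (0.42/0.1)^(1/0.58) ≈ 11.8732.
y_gold = 11.8732^0.42 ≈ 2.8270; c_gold = y_gold − 0.1·k_gold ≈ 1.6396.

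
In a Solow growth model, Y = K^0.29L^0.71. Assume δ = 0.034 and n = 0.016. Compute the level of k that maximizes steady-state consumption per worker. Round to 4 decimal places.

k_gold ≈ 11.8919

The effective depreciation rate is n + δ = 0.016 + 0.034 = 0.05.
Golden rule sets MPK = n+δ: 0.29·k^(0.29−1) = 0.05, so k_gold = (0.29/0.05)^(1/0.71) ≈ 11.8919.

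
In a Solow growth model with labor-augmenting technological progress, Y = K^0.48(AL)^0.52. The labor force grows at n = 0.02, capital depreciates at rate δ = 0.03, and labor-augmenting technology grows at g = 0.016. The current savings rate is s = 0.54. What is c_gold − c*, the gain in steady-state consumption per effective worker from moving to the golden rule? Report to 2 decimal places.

The effective depreciation rate is n + g + δ = 0.02 + 0.016 + 0.03 = 0.066.
Current steady state (s = 0.54): k* = (0.54/0.066)^(1/0.52) ≈ 56.9483, y* = 56.9483^0.48 ≈ 6.9603, c* = (1−0.54)·6.9603 ≈ 3.2018.
Maximizing c = f(k) − (n+g+δ)·k gives f'(k) = n+g+δ, i.e. 0.48·k^(0.48−1) = 0.066, so k_gold = (0.48/0.066)^(1/0.52) ≈ 45.4057.
y_gold = 45.4057^0.48 ≈ 6.2433, c_gold = y_gold − 0.066·k_gold ≈ 3.2465.
Gain: Δc = 3.2465 − 3.2018 ≈ 0.0447.

Δc ≈ 0.04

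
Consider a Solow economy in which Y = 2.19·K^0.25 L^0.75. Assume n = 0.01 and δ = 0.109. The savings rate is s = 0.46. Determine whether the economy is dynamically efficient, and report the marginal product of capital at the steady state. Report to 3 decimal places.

Capital per worker breaks even when investment replaces (n + δ)·k; here n + δ = 0.119.
Steady-state k*: s·A·k^0.25 = 0.119·k gives k* = (0.46·2.19/0.119)^(1/0.75) ≈ 17.2533.
MPK = 0.25·2.19·17.2533^(-0.75) ≈ 0.0647.
MPK < n+δ = 0.119, so the economy is dynamically inefficient (over-saving).

dynamically inefficient; MPK ≈ 0.065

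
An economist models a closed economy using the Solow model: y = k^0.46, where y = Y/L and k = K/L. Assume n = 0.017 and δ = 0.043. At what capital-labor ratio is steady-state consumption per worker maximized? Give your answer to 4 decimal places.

k_gold ≈ 43.4671

Break-even investment rate: n + δ = 0.017 + 0.043 = 0.06.
Maximizing c = f(k) − (n+δ)·k gives f'(k) = n+δ, i.e. 0.46·k^(0.46−1) = 0.06, so k_gold = (0.46/0.06)^(1/0.54) ≈ 43.4671.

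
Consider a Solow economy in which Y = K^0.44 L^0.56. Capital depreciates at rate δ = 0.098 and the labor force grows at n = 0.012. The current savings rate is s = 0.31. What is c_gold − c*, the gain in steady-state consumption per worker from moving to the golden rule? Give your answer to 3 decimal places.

Δc ≈ 0.107

n + δ = 0.012 + 0.098 = 0.11.
Current steady state (s = 0.31): k* = (0.31/0.11)^(1/0.56) ≈ 6.3609, y* = 6.3609^0.44 ≈ 2.2571, c* = (1−0.31)·2.2571 ≈ 1.5574.
Setting f'(k) = n+δ gives 0.44·k^(0.44−1) = 0.11, hence k_gold = (0.44/0.11)^(1/0.56) ≈ 11.8880.
y_gold = 11.8880^0.44 ≈ 2.9720, c_gold = y_gold − 0.11·k_gold ≈ 1.6643.
Gain: Δc = 1.6643 − 1.5574 ≈ 0.1069.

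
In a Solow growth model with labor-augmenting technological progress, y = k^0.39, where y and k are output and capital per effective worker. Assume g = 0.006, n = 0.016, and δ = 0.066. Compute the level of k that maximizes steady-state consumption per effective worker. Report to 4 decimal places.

Capital per effective worker breaks even when investment replaces (n + g + δ)·k; here n + g + δ = 0.088.
Maximizing c = f(k) − (n+g+δ)·k gives f'(k) = n+g+δ, i.e. 0.39·k^(0.39−1) = 0.088, so k_gold = (0.39/0.088)^(1/0.61) ≈ 11.4808.

k_gold ≈ 11.4808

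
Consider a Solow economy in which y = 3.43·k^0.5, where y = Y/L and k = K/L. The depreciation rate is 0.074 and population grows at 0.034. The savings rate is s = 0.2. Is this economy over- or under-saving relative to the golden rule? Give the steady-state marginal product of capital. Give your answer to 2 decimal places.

n + δ = 0.034 + 0.074 = 0.108.
Steady-state k*: s·A·k^0.5 = 0.108·k gives k* = (0.2·3.43/0.108)^(1/0.5) ≈ 40.3460.
MPK = 0.5·3.43·40.3460^(-0.5) ≈ 0.2700.
MPK > n+δ = 0.108, so the economy is dynamically efficient (under-saving).

under-saving; MPK ≈ 0.27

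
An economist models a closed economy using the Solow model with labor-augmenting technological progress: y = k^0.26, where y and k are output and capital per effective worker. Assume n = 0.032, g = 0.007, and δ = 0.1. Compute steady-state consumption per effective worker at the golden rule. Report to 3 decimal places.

c_gold ≈ 0.922

Capital per effective worker breaks even when investment replaces (n + g + δ)·k; here n + g + δ = 0.139.
At the golden rule the marginal product of capital equals n+g+δ: 0.26·k^(0.26−1) = 0.139. Solving, k_gold = (0.26/0.139)^(1/0.74) ≈ 2.3308.
y_gold = 2.3308^0.26 ≈ 1.2461.
c_gold = y_gold − (n+g+δ)·k_gold = 1.2461 − 0.139·2.3308 ≈ 0.9221.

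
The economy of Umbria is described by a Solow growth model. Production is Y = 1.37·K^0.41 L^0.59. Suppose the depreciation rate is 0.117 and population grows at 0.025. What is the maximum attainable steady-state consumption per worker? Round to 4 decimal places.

c_gold ≈ 2.1018

n + δ = 0.025 + 0.117 = 0.142.
Setting f'(k) = n+δ gives 0.41·1.37·k^(0.41−1) = 0.142, hence k_gold = (0.41·1.37/0.142)^(1/0.59) ≈ 10.2856.
y_gold = 1.37·10.2856^0.41 ≈ 3.5623.
c_gold = y_gold − (n+δ)·k_gold = 3.5623 − 0.142·10.2856 ≈ 2.1018.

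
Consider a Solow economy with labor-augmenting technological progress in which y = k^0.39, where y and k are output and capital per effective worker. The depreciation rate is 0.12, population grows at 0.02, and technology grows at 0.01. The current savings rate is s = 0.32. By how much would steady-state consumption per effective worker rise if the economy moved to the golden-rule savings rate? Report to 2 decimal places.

Capital per effective worker breaks even when investment replaces (n + g + δ)·k; here n + g + δ = 0.15.
Current steady state (s = 0.32): k* = (0.32/0.15)^(1/0.61) ≈ 3.4629, y* = 3.4629^0.39 ≈ 1.6232, c* = (1−0.32)·1.6232 ≈ 1.1038.
Golden rule sets MPK = n+g+δ: 0.39·k^(0.39−1) = 0.15, so k_gold = (0.39/0.15)^(1/0.61) ≈ 4.7894.
y_gold = 4.7894^0.39 ≈ 1.8421, c_gold = y_gold − 0.15·k_gold ≈ 1.1237.
Gain: Δc = 1.1237 − 1.1038 ≈ 0.0199.

Δc ≈ 0.02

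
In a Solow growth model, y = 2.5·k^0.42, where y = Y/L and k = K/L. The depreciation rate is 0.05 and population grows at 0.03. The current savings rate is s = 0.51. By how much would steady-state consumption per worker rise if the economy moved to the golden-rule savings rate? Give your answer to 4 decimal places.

n + δ = 0.03 + 0.05 = 0.08.
Current steady state (s = 0.51): k* = (0.51·2.5/0.08)^(1/0.58) ≈ 118.3418, y* = 2.5·118.3418^0.42 ≈ 18.5634, c* = (1−0.51)·18.5634 ≈ 9.0961.
Maximizing c = f(k) − (n+δ)·k gives f'(k) = n+δ, i.e. 0.42·2.5·k^(0.42−1) = 0.08, so k_gold = (0.42·2.5/0.08)^(1/0.58) ≈ 84.6754.
y_gold = 2.5·84.6754^0.42 ≈ 16.1287, c_gold = y_gold − 0.08·k_gold ≈ 9.3546.
Gain: Δc = 9.3546 − 9.0961 ≈ 0.2585.

Δc ≈ 0.2585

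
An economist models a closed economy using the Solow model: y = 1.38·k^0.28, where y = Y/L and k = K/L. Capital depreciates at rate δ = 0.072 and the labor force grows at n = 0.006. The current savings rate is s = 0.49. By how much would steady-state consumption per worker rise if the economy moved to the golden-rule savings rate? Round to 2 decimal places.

n + δ = 0.006 + 0.072 = 0.078.
Current steady state (s = 0.49): k* = (0.49·1.38/0.078)^(1/0.72) ≈ 20.0794, y* = 1.38·20.0794^0.28 ≈ 3.1963, c* = (1−0.49)·3.1963 ≈ 1.6301.
Maximizing c = f(k) − (n+δ)·k gives f'(k) = n+δ, i.e. 0.28·1.38·k^(0.28−1) = 0.078, so k_gold = (0.28·1.38/0.078)^(1/0.72) ≈ 9.2299.
y_gold = 1.38·9.2299^0.28 ≈ 2.5712, c_gold = y_gold − 0.078·k_gold ≈ 1.8513.
Gain: Δc = 1.8513 − 1.6301 ≈ 0.2211.

Δc ≈ 0.22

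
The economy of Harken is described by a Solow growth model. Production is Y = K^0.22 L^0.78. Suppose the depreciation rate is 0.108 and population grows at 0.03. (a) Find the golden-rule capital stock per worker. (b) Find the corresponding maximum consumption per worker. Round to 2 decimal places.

(a) k_gold ≈ 1.82; (b) c_gold ≈ 0.89

n + δ = 0.03 + 0.108 = 0.138.
Setting f'(k) = n+δ gives 0.22·k^(0.22−1) = 0.138, hence k_gold = (0.22/0.138)^(1/0.78) ≈ 1.8183.
y_gold = 1.8183^0.22 ≈ 1.1406; c_gold = y_gold − 0.138·k_gold ≈ 0.8897.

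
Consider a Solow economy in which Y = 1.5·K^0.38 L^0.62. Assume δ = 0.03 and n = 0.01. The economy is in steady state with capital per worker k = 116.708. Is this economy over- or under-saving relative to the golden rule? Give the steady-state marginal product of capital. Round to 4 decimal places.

Break-even investment rate: n + δ = 0.01 + 0.03 = 0.04.
MPK = 0.38·1.5·k^(0.38−1) = 0.38·1.5·116.708^(-0.62) ≈ 0.0298.
MPK < 0.04, so the economy is dynamically inefficient (over-saving).

over-saving; MPK ≈ 0.0298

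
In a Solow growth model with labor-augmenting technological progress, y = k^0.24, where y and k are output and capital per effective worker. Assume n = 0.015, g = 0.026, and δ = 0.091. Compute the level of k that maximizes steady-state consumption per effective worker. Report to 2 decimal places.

k_gold ≈ 2.20

Capital per effective worker breaks even when investment replaces (n + g + δ)·k; here n + g + δ = 0.132.
Maximizing c = f(k) − (n+g+δ)·k gives f'(k) = n+g+δ, i.e. 0.24·k^(0.24−1) = 0.132, so k_gold = (0.24/0.132)^(1/0.76) ≈ 2.1960.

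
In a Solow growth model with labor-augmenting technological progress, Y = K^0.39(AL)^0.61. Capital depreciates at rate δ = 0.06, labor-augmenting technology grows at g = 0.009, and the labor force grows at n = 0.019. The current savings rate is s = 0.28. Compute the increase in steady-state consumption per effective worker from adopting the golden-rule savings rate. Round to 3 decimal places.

Capital per effective worker breaks even when investment replaces (n + g + δ)·k; here n + g + δ = 0.088.
Current steady state (s = 0.28): k* = (0.28/0.088)^(1/0.61) ≈ 6.6690, y* = 6.6690^0.39 ≈ 2.0960, c* = (1−0.28)·2.0960 ≈ 1.5091.
Maximizing c = f(k) − (n+g+δ)·k gives f'(k) = n+g+δ, i.e. 0.39·k^(0.39−1) = 0.088, so k_gold = (0.39/0.088)^(1/0.61) ≈ 11.4808.
y_gold = 11.4808^0.39 ≈ 2.5905, c_gold = y_gold − 0.088·k_gold ≈ 1.5802.
Gain: Δc = 1.5802 − 1.5091 ≈ 0.0711.

Δc ≈ 0.071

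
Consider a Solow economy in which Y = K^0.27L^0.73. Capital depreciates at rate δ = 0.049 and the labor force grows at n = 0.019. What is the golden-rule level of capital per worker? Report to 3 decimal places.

k_gold ≈ 6.612

The effective depreciation rate is n + δ = 0.019 + 0.049 = 0.068.
At the golden rule the marginal product of capital equals n+δ: 0.27·k^(0.27−1) = 0.068. Solving, k_gold = (0.27/0.068)^(1/0.73) ≈ 6.6122.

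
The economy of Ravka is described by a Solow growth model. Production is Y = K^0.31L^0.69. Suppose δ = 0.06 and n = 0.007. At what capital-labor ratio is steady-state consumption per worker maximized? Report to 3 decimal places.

The effective depreciation rate is n + δ = 0.007 + 0.06 = 0.067.
Setting f'(k) = n+δ gives 0.31·k^(0.31−1) = 0.067, hence k_gold = (0.31/0.067)^(1/0.69) ≈ 9.2084.

k_gold ≈ 9.208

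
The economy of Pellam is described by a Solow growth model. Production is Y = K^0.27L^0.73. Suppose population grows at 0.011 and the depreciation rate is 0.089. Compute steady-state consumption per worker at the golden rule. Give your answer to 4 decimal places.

c_gold ≈ 1.0541

Capital per worker breaks even when investment replaces (n + δ)·k; here n + δ = 0.1.
Maximizing c = f(k) − (n+δ)·k gives f'(k) = n+δ, i.e. 0.27·k^(0.27−1) = 0.1, so k_gold = (0.27/0.1)^(1/0.73) ≈ 3.8986.
y_gold = 3.8986^0.27 ≈ 1.4439.
c_gold = y_gold − (n+δ)·k_gold = 1.4439 − 0.1·3.8986 ≈ 1.0541.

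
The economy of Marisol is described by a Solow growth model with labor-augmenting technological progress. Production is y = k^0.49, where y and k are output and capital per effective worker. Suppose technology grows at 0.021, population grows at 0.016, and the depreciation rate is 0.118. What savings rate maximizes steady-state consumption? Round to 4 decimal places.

s_gold = 0.4900

The effective depreciation rate is n + g + δ = 0.016 + 0.021 + 0.118 = 0.155.
At the golden rule MPK = n+g+δ, and in any Cobb-Douglas steady state s = (n+g+δ)·k/y = MPK·k/y = capital's share 0.49.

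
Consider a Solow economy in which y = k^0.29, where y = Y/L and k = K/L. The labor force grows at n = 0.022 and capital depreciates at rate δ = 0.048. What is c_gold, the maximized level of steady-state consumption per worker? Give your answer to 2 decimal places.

c_gold ≈ 1.27

Break-even investment rate: n + δ = 0.022 + 0.048 = 0.07.
Maximizing c = f(k) − (n+δ)·k gives f'(k) = n+δ, i.e. 0.29·k^(0.29−1) = 0.07, so k_gold = (0.29/0.07)^(1/0.71) ≈ 7.4035.
y_gold = 7.4035^0.29 ≈ 1.7870.
c_gold = y_gold − (n+δ)·k_gold = 1.7870 − 0.07·7.4035 ≈ 1.2688.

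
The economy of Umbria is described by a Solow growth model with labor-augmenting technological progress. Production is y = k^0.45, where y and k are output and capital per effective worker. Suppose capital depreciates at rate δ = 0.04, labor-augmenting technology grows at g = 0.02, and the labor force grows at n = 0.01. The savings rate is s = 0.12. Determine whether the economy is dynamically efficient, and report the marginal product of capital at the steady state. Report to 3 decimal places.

The effective depreciation rate is n + g + δ = 0.01 + 0.02 + 0.04 = 0.07.
Steady-state k*: s·k^0.45 = 0.07·k gives k* = (0.12/0.07)^(1/0.55) ≈ 2.6644.
MPK = 0.45·2.6644^(-0.55) ≈ 0.2625.
MPK > n+g+δ = 0.07, so the economy is dynamically efficient (under-saving).

dynamically efficient; MPK ≈ 0.263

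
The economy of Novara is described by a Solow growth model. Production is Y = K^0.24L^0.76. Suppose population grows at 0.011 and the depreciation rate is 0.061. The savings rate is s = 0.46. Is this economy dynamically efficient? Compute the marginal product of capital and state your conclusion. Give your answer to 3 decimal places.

dynamically inefficient; MPK ≈ 0.038

Break-even investment rate: n + δ = 0.011 + 0.061 = 0.072.
Steady-state k*: s·k^0.24 = 0.072·k gives k* = (0.46/0.072)^(1/0.76) ≈ 11.4755.
MPK = 0.24·11.4755^(-0.76) ≈ 0.0376.
MPK < n+δ = 0.072, so the economy is dynamically inefficient (over-saving).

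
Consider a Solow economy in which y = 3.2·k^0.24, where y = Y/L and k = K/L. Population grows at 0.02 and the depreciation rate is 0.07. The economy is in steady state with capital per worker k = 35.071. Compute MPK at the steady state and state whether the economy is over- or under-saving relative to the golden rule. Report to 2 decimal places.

Break-even investment rate: n + δ = 0.02 + 0.07 = 0.09.
MPK = 0.24·3.2·k^(0.24−1) = 0.24·3.2·35.071^(-0.76) ≈ 0.0514.
MPK < 0.09, so the economy is dynamically inefficient (over-saving).

over-saving; MPK ≈ 0.05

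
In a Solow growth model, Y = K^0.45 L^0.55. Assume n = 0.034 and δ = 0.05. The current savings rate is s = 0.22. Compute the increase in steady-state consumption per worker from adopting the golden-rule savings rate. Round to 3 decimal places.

Δc ≈ 0.457

Capital per worker breaks even when investment replaces (n + δ)·k; here n + δ = 0.084.
Current steady state (s = 0.22): k* = (0.22/0.084)^(1/0.55) ≈ 5.7579, y* = 5.7579^0.45 ≈ 2.1985, c* = (1−0.22)·2.1985 ≈ 1.7148.
Setting f'(k) = n+δ gives 0.45·k^(0.45−1) = 0.084, hence k_gold = (0.45/0.084)^(1/0.55) ≈ 21.1511.
y_gold = 21.1511^0.45 ≈ 3.9482, c_gold = y_gold − 0.084·k_gold ≈ 2.1715.
Gain: Δc = 2.1715 − 1.7148 ≈ 0.4567.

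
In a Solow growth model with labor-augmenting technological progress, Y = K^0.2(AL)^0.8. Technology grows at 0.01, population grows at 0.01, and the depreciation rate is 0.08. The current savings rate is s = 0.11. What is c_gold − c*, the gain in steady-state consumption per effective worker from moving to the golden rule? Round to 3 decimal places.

n + g + δ = 0.01 + 0.01 + 0.08 = 0.1.
Current steady state (s = 0.11): k* = (0.11/0.1)^(1/0.8) ≈ 1.1265, y* = 1.1265^0.2 ≈ 1.0241, c* = (1−0.11)·1.0241 ≈ 0.9115.
At the golden rule the marginal product of capital equals n+g+δ: 0.2·k^(0.2−1) = 0.1. Solving, k_gold = (0.2/0.1)^(1/0.8) ≈ 2.3784.
y_gold = 2.3784^0.2 ≈ 1.1892, c_gold = y_gold − 0.1·k_gold ≈ 0.9514.
Gain: Δc = 0.9514 − 0.9115 ≈ 0.0399.

Δc ≈ 0.040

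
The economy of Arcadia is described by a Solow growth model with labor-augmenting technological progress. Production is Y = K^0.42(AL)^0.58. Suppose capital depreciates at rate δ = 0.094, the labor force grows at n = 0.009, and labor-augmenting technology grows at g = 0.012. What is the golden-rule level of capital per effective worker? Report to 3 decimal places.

k_gold ≈ 9.331

n + g + δ = 0.009 + 0.012 + 0.094 = 0.115.
At the golden rule the marginal product of capital equals n+g+δ: 0.42·k^(0.42−1) = 0.115. Solving, k_gold = (0.42/0.115)^(1/0.58) ≈ 9.3307.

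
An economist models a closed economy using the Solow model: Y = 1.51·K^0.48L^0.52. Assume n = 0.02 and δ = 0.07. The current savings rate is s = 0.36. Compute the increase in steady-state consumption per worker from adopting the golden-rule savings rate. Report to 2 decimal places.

Δc ≈ 0.30

Break-even investment rate: n + δ = 0.02 + 0.07 = 0.09.
Current steady state (s = 0.36): k* = (0.36·1.51/0.09)^(1/0.52) ≈ 31.7683, y* = 1.51·31.7683^0.48 ≈ 7.9421, c* = (1−0.36)·7.9421 ≈ 5.0829.
At the golden rule the marginal product of capital equals n+δ: 0.48·1.51·k^(0.48−1) = 0.09. Solving, k_gold = (0.48·1.51/0.09)^(1/0.52) ≈ 55.2409.
y_gold = 1.51·55.2409^0.48 ≈ 10.3577, c_gold = y_gold − 0.09·k_gold ≈ 5.3860.
Gain: Δc = 5.3860 − 5.0829 ≈ 0.3031.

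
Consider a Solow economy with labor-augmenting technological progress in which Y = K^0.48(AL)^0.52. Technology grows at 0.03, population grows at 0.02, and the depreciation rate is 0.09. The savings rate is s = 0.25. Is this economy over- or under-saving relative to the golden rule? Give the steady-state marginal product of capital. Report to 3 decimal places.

n + g + δ = 0.02 + 0.03 + 0.09 = 0.14.
Steady-state k*: s·k^0.48 = 0.14·k gives k* = (0.25/0.14)^(1/0.52) ≈ 3.0497.
MPK = 0.48·3.0497^(-0.52) ≈ 0.2688.
MPK > n+g+δ = 0.14, so the economy is dynamically efficient (under-saving).

under-saving; MPK ≈ 0.269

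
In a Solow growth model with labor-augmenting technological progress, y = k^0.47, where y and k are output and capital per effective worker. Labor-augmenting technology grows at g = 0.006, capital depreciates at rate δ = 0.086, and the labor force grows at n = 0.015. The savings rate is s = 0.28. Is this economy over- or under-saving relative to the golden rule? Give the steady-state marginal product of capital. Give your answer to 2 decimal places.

under-saving; MPK ≈ 0.18

The effective depreciation rate is n + g + δ = 0.015 + 0.006 + 0.086 = 0.107.
Steady-state k*: s·k^0.47 = 0.107·k gives k* = (0.28/0.107)^(1/0.53) ≈ 6.1412.
MPK = 0.47·6.1412^(-0.53) ≈ 0.1796.
MPK > n+g+δ = 0.107, so the economy is dynamically efficient (under-saving).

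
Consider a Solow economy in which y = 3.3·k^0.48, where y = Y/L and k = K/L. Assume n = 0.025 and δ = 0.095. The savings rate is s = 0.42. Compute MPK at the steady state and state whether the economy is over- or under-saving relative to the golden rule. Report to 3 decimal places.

under-saving; MPK ≈ 0.137

n + δ = 0.025 + 0.095 = 0.12.
Steady-state k*: s·A·k^0.48 = 0.12·k gives k* = (0.42·3.3/0.12)^(1/0.52) ≈ 110.5164.
MPK = 0.48·3.3·110.5164^(-0.52) ≈ 0.1371.
MPK > n+δ = 0.12, so the economy is dynamically efficient (under-saving).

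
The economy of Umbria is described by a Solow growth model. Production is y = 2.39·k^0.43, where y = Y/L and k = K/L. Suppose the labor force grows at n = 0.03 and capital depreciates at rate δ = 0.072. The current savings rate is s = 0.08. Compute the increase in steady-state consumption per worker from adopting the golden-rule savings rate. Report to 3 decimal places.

Δc ≈ 4.250

Break-even investment rate: n + δ = 0.03 + 0.072 = 0.102.
Current steady state (s = 0.08): k* = (0.08·2.39/0.102)^(1/0.57) ≈ 3.0113, y* = 2.39·3.0113^0.43 ≈ 3.8394, c* = (1−0.08)·3.8394 ≈ 3.5322.
Maximizing c = f(k) − (n+δ)·k gives f'(k) = n+δ, i.e. 0.43·2.39·k^(0.43−1) = 0.102, so k_gold = (0.43·2.39/0.102)^(1/0.57) ≈ 57.5594.
y_gold = 2.39·57.5594^0.43 ≈ 13.6536, c_gold = y_gold − 0.102·k_gold ≈ 7.7826.
Gain: Δc = 7.7826 − 3.5322 ≈ 4.2503.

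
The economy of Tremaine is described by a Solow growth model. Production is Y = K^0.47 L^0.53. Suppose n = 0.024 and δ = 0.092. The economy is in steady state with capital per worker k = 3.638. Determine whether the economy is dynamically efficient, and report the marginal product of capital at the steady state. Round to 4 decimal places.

dynamically efficient; MPK ≈ 0.2371

Capital per worker breaks even when investment replaces (n + δ)·k; here n + δ = 0.116.
MPK = 0.47·k^(0.47−1) = 0.47·3.638^(-0.53) ≈ 0.2371.
MPK > 0.116, so the economy is dynamically efficient (under-saving).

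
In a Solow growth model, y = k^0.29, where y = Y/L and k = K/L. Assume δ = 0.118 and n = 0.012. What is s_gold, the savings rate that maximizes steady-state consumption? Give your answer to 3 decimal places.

The effective depreciation rate is n + δ = 0.012 + 0.118 = 0.13.
At the golden rule MPK = n+δ, and in any Cobb-Douglas steady state s = (n+δ)·k/y = MPK·k/y = capital's share 0.29.

s_gold = 0.290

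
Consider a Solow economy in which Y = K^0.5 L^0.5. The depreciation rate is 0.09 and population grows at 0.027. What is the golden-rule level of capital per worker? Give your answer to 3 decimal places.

k_gold ≈ 18.263

Capital per worker breaks even when investment replaces (n + δ)·k; here n + δ = 0.117.
Golden rule sets MPK = n+δ: 0.5·k^(0.5−1) = 0.117, so k_gold = (0.5/0.117)^(1/0.5) ≈ 18.2628.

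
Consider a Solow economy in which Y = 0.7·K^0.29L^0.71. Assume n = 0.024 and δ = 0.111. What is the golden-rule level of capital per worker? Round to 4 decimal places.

k_gold ≈ 1.7763

Break-even investment rate: n + δ = 0.024 + 0.111 = 0.135.
Golden rule sets MPK = n+δ: 0.29·0.7·k^(0.29−1) = 0.135, so k_gold = (0.29·0.7/0.135)^(1/0.71) ≈ 1.7763.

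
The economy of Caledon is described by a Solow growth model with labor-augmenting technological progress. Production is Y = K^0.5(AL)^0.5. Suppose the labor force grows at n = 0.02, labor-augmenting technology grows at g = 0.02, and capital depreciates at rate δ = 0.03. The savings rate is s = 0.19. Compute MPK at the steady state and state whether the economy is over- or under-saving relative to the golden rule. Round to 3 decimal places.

n + g + δ = 0.02 + 0.02 + 0.03 = 0.07.
Steady-state k*: s·k^0.5 = 0.07·k gives k* = (0.19/0.07)^(1/0.5) ≈ 7.3673.
MPK = 0.5·7.3673^(-0.5) ≈ 0.1842.
MPK > n+g+δ = 0.07, so the economy is dynamically efficient (under-saving).

under-saving; MPK ≈ 0.184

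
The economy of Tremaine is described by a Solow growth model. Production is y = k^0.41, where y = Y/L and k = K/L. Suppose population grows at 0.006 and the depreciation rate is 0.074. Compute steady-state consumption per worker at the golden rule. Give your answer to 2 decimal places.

c_gold ≈ 1.84

The effective depreciation rate is n + δ = 0.006 + 0.074 = 0.08.
Maximizing c = f(k) − (n+δ)·k gives f'(k) = n+δ, i.e. 0.41·k^(0.41−1) = 0.08, so k_gold = (0.41/0.08)^(1/0.59) ≈ 15.9541.
y_gold = 15.9541^0.41 ≈ 3.1130.
c_gold = y_gold − (n+δ)·k_gold = 3.1130 − 0.08·15.9541 ≈ 1.8367.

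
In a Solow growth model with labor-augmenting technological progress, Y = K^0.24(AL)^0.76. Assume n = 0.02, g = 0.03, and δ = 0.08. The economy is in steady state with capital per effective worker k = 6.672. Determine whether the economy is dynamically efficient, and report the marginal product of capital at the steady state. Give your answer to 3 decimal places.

dynamically inefficient; MPK ≈ 0.057

Capital per effective worker breaks even when investment replaces (n + g + δ)·k; here n + g + δ = 0.13.
MPK = 0.24·k^(0.24−1) = 0.24·6.672^(-0.76) ≈ 0.0567.
MPK < 0.13, so the economy is dynamically inefficient (over-saving).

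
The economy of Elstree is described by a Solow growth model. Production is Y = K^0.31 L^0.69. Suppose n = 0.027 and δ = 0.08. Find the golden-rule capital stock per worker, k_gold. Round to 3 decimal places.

Break-even investment rate: n + δ = 0.027 + 0.08 = 0.107.
At the golden rule the marginal product of capital equals n+δ: 0.31·k^(0.31−1) = 0.107. Solving, k_gold = (0.31/0.107)^(1/0.69) ≈ 4.6723.

k_gold ≈ 4.672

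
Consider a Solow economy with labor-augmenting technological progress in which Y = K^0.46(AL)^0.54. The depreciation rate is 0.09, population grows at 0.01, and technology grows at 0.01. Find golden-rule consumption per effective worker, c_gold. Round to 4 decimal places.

c_gold ≈ 1.8269

n + g + δ = 0.01 + 0.01 + 0.09 = 0.11.
Maximizing c = f(k) − (n+g+δ)·k gives f'(k) = n+g+δ, i.e. 0.46·k^(0.46−1) = 0.11, so k_gold = (0.46/0.11)^(1/0.54) ≈ 14.1474.
y_gold = 14.1474^0.46 ≈ 3.3831.
c_gold = y_gold − (n+g+δ)·k_gold = 3.3831 − 0.11·14.1474 ≈ 1.8269.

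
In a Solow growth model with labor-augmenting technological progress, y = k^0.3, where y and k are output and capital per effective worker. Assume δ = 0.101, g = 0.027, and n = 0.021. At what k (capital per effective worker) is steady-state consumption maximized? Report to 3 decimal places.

Capital per effective worker breaks even when investment replaces (n + g + δ)·k; here n + g + δ = 0.149.
Maximizing c = f(k) − (n+g+δ)·k gives f'(k) = n+g+δ, i.e. 0.3·k^(0.3−1) = 0.149, so k_gold = (0.3/0.149)^(1/0.7) ≈ 2.7176.

k_gold ≈ 2.718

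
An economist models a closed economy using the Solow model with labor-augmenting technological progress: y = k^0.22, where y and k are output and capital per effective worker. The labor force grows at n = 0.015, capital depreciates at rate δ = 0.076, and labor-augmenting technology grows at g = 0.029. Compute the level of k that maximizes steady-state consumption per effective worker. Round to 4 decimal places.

k_gold ≈ 2.1751

Capital per effective worker breaks even when investment replaces (n + g + δ)·k; here n + g + δ = 0.12.
Maximizing c = f(k) − (n+g+δ)·k gives f'(k) = n+g+δ, i.e. 0.22·k^(0.22−1) = 0.12, so k_gold = (0.22/0.12)^(1/0.78) ≈ 2.1751.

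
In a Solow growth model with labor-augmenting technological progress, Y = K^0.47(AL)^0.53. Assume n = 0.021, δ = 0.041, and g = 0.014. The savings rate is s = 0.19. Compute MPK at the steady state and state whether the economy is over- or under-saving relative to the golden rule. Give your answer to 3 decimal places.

Capital per effective worker breaks even when investment replaces (n + g + δ)·k; here n + g + δ = 0.076.
Steady-state k*: s·k^0.47 = 0.076·k gives k* = (0.19/0.076)^(1/0.53) ≈ 5.6342.
MPK = 0.47·5.6342^(-0.53) ≈ 0.1880.
MPK > n+g+δ = 0.076, so the economy is dynamically efficient (under-saving).

under-saving; MPK ≈ 0.188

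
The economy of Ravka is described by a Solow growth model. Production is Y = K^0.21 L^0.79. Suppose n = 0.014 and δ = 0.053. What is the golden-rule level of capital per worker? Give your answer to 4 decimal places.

k_gold ≈ 4.2465

Capital per worker breaks even when investment replaces (n + δ)·k; here n + δ = 0.067.
Golden rule sets MPK = n+δ: 0.21·k^(0.21−1) = 0.067, so k_gold = (0.21/0.067)^(1/0.79) ≈ 4.2465.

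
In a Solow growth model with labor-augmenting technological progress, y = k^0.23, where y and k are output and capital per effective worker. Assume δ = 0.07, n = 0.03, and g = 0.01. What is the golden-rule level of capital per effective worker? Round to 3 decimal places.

Break-even investment rate: n + g + δ = 0.03 + 0.01 + 0.07 = 0.11.
Maximizing c = f(k) − (n+g+δ)·k gives f'(k) = n+g+δ, i.e. 0.23·k^(0.23−1) = 0.11, so k_gold = (0.23/0.11)^(1/0.77) ≈ 2.6063.

k_gold ≈ 2.606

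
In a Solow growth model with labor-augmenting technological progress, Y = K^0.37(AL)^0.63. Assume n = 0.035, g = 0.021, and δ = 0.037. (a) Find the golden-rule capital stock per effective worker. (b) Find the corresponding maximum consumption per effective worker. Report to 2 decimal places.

(a) k_gold ≈ 8.95; (b) c_gold ≈ 1.42

n + g + δ = 0.035 + 0.021 + 0.037 = 0.093.
Maximizing c = f(k) − (n+g+δ)·k gives f'(k) = n+g+δ, i.e. 0.37·k^(0.37−1) = 0.093, so k_gold = (0.37/0.093)^(1/0.63) ≈ 8.9523.
y_gold = 8.9523^0.37 ≈ 2.2502; c_gold = y_gold − 0.093·k_gold ≈ 1.4176.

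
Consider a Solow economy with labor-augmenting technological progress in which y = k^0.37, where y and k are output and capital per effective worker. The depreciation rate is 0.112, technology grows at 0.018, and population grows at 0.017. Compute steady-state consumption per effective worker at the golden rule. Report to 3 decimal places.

c_gold ≈ 1.083

n + g + δ = 0.017 + 0.018 + 0.112 = 0.147.
Setting f'(k) = n+g+δ gives 0.37·k^(0.37−1) = 0.147, hence k_gold = (0.37/0.147)^(1/0.63) ≈ 4.3284.
y_gold = 4.3284^0.37 ≈ 1.7196.
c_gold = y_gold − (n+g+δ)·k_gold = 1.7196 − 0.147·4.3284 ≈ 1.0834.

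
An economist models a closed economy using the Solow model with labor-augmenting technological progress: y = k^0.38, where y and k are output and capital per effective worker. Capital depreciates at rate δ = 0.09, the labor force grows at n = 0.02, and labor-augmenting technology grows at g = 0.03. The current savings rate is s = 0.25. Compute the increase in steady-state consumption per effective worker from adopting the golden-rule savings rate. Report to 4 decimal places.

Capital per effective worker breaks even when investment replaces (n + g + δ)·k; here n + g + δ = 0.14.
Current steady state (s = 0.25): k* = (0.25/0.14)^(1/0.62) ≈ 2.5477, y* = 2.5477^0.38 ≈ 1.4267, c* = (1−0.25)·1.4267 ≈ 1.0700.
Golden rule sets MPK = n+g+δ: 0.38·k^(0.38−1) = 0.14, so k_gold = (0.38/0.14)^(1/0.62) ≈ 5.0055.
y_gold = 5.0055^0.38 ≈ 1.8441, c_gold = y_gold − 0.14·k_gold ≈ 1.1434.
Gain: Δc = 1.1434 − 1.0700 ≈ 0.0733.

Δc ≈ 0.0733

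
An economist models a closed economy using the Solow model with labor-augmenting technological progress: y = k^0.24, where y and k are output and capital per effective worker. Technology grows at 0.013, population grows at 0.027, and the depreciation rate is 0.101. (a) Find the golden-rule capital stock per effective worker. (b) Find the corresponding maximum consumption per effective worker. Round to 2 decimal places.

The effective depreciation rate is n + g + δ = 0.027 + 0.013 + 0.101 = 0.141.
Setting f'(k) = n+g+δ gives 0.24·k^(0.24−1) = 0.141, hence k_gold = (0.24/0.141)^(1/0.76) ≈ 2.0134.
y_gold = 2.0134^0.24 ≈ 1.1829; c_gold = y_gold − 0.141·k_gold ≈ 0.8990.

(a) k_gold ≈ 2.01; (b) c_gold ≈ 0.90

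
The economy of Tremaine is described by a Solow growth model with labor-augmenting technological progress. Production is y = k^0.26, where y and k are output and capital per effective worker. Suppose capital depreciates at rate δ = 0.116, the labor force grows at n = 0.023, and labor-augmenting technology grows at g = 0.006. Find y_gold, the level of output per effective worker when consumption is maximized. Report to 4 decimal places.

y_gold ≈ 1.2277

The effective depreciation rate is n + g + δ = 0.023 + 0.006 + 0.116 = 0.145.
Setting f'(k) = n+g+δ gives 0.26·k^(0.26−1) = 0.145, hence k_gold = (0.26/0.145)^(1/0.74) ≈ 2.2015.
Output: y_gold = k_gold^0.26 = 2.2015^0.26 ≈ 1.2277.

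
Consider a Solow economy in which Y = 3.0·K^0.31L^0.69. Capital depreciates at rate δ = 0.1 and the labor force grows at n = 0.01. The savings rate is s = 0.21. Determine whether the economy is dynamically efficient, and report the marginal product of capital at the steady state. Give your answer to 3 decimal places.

The effective depreciation rate is n + δ = 0.01 + 0.1 = 0.11.
Steady-state k*: s·A·k^0.31 = 0.11·k gives k* = (0.21·3.0/0.11)^(1/0.69) ≈ 12.5451.
MPK = 0.31·3.0·12.5451^(-0.69) ≈ 0.1624.
MPK > n+δ = 0.11, so the economy is dynamically efficient (under-saving).

dynamically efficient; MPK ≈ 0.162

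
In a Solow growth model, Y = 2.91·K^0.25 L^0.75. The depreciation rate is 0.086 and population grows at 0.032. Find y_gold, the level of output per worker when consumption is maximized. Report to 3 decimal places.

Capital per worker breaks even when investment replaces (n + δ)·k; here n + δ = 0.118.
Maximizing c = f(k) − (n+δ)·k gives f'(k) = n+δ, i.e. 0.25·2.91·k^(0.25−1) = 0.118, so k_gold = (0.25·2.91/0.118)^(1/0.75) ≈ 11.3049.
Output: y_gold = 2.91·k_gold^0.25 = 2.91·11.3049^0.25 ≈ 5.3359.

y_gold ≈ 5.336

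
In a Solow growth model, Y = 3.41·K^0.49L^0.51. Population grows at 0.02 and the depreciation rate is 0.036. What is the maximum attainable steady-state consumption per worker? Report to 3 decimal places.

c_gold ≈ 45.421

Capital per worker breaks even when investment replaces (n + δ)·k; here n + δ = 0.056.
At the golden rule the marginal product of capital equals n+δ: 0.49·3.41·k^(0.49−1) = 0.056. Solving, k_gold = (0.49·3.41/0.056)^(1/0.51) ≈ 779.2755.
y_gold = 3.41·779.2755^0.49 ≈ 89.0601.
c_gold = y_gold − (n+δ)·k_gold = 89.0601 − 0.056·779.2755 ≈ 45.4206.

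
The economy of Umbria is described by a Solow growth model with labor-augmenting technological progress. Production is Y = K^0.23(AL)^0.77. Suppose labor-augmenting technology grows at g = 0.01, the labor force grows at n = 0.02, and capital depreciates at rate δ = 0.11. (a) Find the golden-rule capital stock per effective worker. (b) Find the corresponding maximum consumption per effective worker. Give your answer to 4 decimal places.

Break-even investment rate: n + g + δ = 0.02 + 0.01 + 0.11 = 0.14.
At the golden rule the marginal product of capital equals n+g+δ: 0.23·k^(0.23−1) = 0.14. Solving, k_gold = (0.23/0.14)^(1/0.77) ≈ 1.9055.
y_gold = 1.9055^0.23 ≈ 1.1598; c_gold = y_gold − 0.14·k_gold ≈ 0.8931.

(a) k_gold ≈ 1.9055; (b) c_gold ≈ 0.8931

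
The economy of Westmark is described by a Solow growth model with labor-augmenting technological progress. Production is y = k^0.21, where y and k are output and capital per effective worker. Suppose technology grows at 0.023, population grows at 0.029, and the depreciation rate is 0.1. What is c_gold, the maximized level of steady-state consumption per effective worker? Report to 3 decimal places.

Capital per effective worker breaks even when investment replaces (n + g + δ)·k; here n + g + δ = 0.152.
Golden rule sets MPK = n+g+δ: 0.21·k^(0.21−1) = 0.152, so k_gold = (0.21/0.152)^(1/0.79) ≈ 1.5055.
y_gold = 1.5055^0.21 ≈ 1.0897.
c_gold = y_gold − (n+g+δ)·k_gold = 1.0897 − 0.152·1.5055 ≈ 0.8609.

c_gold ≈ 0.861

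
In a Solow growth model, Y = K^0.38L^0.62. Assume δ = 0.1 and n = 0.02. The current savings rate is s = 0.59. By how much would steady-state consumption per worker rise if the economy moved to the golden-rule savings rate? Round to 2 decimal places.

Δc ≈ 0.17

n + δ = 0.02 + 0.1 = 0.12.
Current steady state (s = 0.59): k* = (0.59/0.12)^(1/0.62) ≈ 13.0496, y* = 13.0496^0.38 ≈ 2.6542, c* = (1−0.59)·2.6542 ≈ 1.0882.
Maximizing c = f(k) − (n+δ)·k gives f'(k) = n+δ, i.e. 0.38·k^(0.38−1) = 0.12, so k_gold = (0.38/0.12)^(1/0.62) ≈ 6.4183.
y_gold = 6.4183^0.38 ≈ 2.0268, c_gold = y_gold − 0.12·k_gold ≈ 1.2566.
Gain: Δc = 1.2566 − 1.0882 ≈ 0.1684.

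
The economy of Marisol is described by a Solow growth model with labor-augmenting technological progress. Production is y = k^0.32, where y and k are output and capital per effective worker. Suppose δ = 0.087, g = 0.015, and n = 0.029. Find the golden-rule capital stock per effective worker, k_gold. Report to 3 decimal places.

Break-even investment rate: n + g + δ = 0.029 + 0.015 + 0.087 = 0.131.
Golden rule sets MPK = n+g+δ: 0.32·k^(0.32−1) = 0.131, so k_gold = (0.32/0.131)^(1/0.68) ≈ 3.7189.

k_gold ≈ 3.719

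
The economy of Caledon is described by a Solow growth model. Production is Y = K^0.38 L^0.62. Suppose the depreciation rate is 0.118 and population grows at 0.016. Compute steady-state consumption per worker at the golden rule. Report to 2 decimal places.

c_gold ≈ 1.17

Capital per worker breaks even when investment replaces (n + δ)·k; here n + δ = 0.134.
Setting f'(k) = n+δ gives 0.38·k^(0.38−1) = 0.134, hence k_gold = (0.38/0.134)^(1/0.62) ≈ 5.3719.
y_gold = 5.3719^0.38 ≈ 1.8943.
c_gold = y_gold − (n+δ)·k_gold = 1.8943 − 0.134·5.3719 ≈ 1.1745.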